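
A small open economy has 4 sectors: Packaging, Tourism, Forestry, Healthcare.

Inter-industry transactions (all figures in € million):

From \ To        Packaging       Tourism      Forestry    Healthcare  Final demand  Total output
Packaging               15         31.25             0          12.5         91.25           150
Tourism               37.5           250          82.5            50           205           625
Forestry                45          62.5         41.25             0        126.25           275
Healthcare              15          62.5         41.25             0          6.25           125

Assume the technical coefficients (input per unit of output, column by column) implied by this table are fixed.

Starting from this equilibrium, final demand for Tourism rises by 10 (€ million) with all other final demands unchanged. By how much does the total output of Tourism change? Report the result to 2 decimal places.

Δx_T = 20.47

Technical coefficients a_ij = z_ij / X_j:
  a_PP = 15/150 = 0.10, a_TP = 37.5/150 = 0.25, a_FP = 45/150 = 0.30, a_HP = 15/150 = 0.10
  a_PT = 31.25/625 = 0.05, a_TT = 250/625 = 0.40, a_FT = 62.5/625 = 0.10, a_HT = 62.5/625 = 0.10
  a_PF = 0/275 = 0.00, a_TF = 82.5/275 = 0.30, a_FF = 41.25/275 = 0.15, a_HF = 41.25/275 = 0.15
  a_PH = 12.5/125 = 0.10, a_TH = 50/125 = 0.40, a_FH = 0/125 = 0.00, a_HH = 0/125 = 0.00
I − A =
  [   0.90    -0.05     0.00    -0.10]
  [  -0.25     0.60    -0.30    -0.40]
  [  -0.30    -0.10     0.85     0.00]
  [  -0.10    -0.10    -0.15     1.00]
Compute the cofactors C_ij = (−1)^(i+j)·(3×3 minor ij) of I−A; the adjugate is their transpose:
adj(I−A) = Cᵀ =
  [ 0.440000   0.052500   0.030000   0.065000]
  [ 0.354500   0.752000   0.324750   0.336250]
  [ 0.197000   0.107000   0.481000   0.062500]
  [ 0.109000   0.096500   0.107625   0.416875]
det(I−A) = Σ_j (I−A)_1j·C_1j = (0.90)(0.440000) + (-0.05)(0.354500) + (0.00)(0.197000) + (-0.10)(0.109000) = 0.367375
(I − A)⁻¹ = adj(I−A) / det(I−A) ≈
  [   1.1977     0.1429     0.0817     0.1769]
  [   0.9650     2.0470     0.8840     0.9153]
  [   0.5362     0.2913     1.3093     0.1701]
  [   0.2967     0.2627     0.2930     1.1347]
Δx = (I − A)⁻¹ Δd with Δd having +10 in the Tourism component and 0 elsewhere.
So Δx_T = L_TT · (+10), where L_TT = adj(I−A)_TT / det(I−A) = 0.752000 / 0.367375.
Δx_T = 0.752000 × (+10) / 0.367375 = 7.52 / 0.367375 ≈ 20.47.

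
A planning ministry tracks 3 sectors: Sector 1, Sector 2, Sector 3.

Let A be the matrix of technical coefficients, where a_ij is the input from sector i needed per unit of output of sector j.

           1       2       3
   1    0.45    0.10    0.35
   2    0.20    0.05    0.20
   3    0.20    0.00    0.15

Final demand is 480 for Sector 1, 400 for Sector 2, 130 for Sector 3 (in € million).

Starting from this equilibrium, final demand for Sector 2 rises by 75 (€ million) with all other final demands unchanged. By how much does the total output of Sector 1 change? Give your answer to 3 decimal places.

I − A =
  [   0.55    -0.10    -0.35]
  [  -0.20     0.95    -0.20]
  [  -0.20     0.00     0.85]
Cofactors of I−A, C_ij = (−1)^(i+j)·(minor ij) (rows/columns in the sector order above):
  C_11 = (0.95)(0.85) − (-0.20)(0.00) = 0.8075
  C_12 = −[(-0.20)(0.85) − (-0.20)(-0.20)] = 0.2100
  C_13 = (-0.20)(0.00) − (0.95)(-0.20) = 0.1900
  C_21 = −[(-0.10)(0.85) − (-0.35)(0.00)] = 0.0850
  C_22 = (0.55)(0.85) − (-0.35)(-0.20) = 0.3975
  C_23 = −[(0.55)(0.00) − (-0.10)(-0.20)] = 0.0200
  C_31 = (-0.10)(-0.20) − (-0.35)(0.95) = 0.3525
  C_32 = −[(0.55)(-0.20) − (-0.35)(-0.20)] = 0.1800
  C_33 = (0.55)(0.95) − (-0.10)(-0.20) = 0.5025
det(I−A) = Σ_j (I−A)_1j·C_1j = (0.55)(0.8075) + (-0.10)(0.2100) + (-0.35)(0.1900) = 0.356625
adj(I−A) = Cᵀ =
  [ 0.8075   0.0850   0.3525]
  [ 0.2100   0.3975   0.1800]
  [ 0.1900   0.0200   0.5025]
(I − A)⁻¹ = adj(I−A) / det(I−A) ≈
  [   2.2643     0.2383     0.9884]
  [   0.5889     1.1146     0.5047]
  [   0.5328     0.0561     1.4090]
Δx = (I − A)⁻¹ Δd with Δd having +75 in the Sector 2 component and 0 elsewhere.
So Δx_1 = L_12 · (+75), where L_12 = adj(I−A)_12 / det(I−A) = 0.0850 / 0.356625.
Δx_1 = 0.0850 × (+75) / 0.356625 = 6.375 / 0.356625 ≈ 17.876.

Δx_1 = 17.876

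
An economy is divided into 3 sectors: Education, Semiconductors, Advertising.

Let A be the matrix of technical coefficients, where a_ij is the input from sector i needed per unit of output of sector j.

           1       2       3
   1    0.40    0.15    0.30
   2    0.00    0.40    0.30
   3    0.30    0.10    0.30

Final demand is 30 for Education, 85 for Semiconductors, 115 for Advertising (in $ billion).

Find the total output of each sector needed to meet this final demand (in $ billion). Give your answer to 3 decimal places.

I − A =
  [   0.60    -0.15    -0.30]
  [   0.00     0.60    -0.30]
  [  -0.30    -0.10     0.70]
Cofactors of I−A, C_ij = (−1)^(i+j)·(minor ij) (rows/columns in the sector order above):
  C_11 = (0.60)(0.70) − (-0.30)(-0.10) = 0.3900
  C_12 = −[(0.00)(0.70) − (-0.30)(-0.30)] = 0.0900
  C_13 = (0.00)(-0.10) − (0.60)(-0.30) = 0.1800
  C_21 = −[(-0.15)(0.70) − (-0.30)(-0.10)] = 0.1350
  C_22 = (0.60)(0.70) − (-0.30)(-0.30) = 0.3300
  C_23 = −[(0.60)(-0.10) − (-0.15)(-0.30)] = 0.1050
  C_31 = (-0.15)(-0.30) − (-0.30)(0.60) = 0.2250
  C_32 = −[(0.60)(-0.30) − (-0.30)(0.00)] = 0.1800
  C_33 = (0.60)(0.60) − (-0.15)(0.00) = 0.3600
det(I−A) = Σ_j (I−A)_1j·C_1j = (0.60)(0.3900) + (-0.15)(0.0900) + (-0.30)(0.1800) = 0.1665
adj(I−A) = Cᵀ =
  [ 0.3900   0.1350   0.2250]
  [ 0.0900   0.3300   0.1800]
  [ 0.1800   0.1050   0.3600]
(I − A)⁻¹ = adj(I−A) / det(I−A) ≈
  [   2.3423     0.8108     1.3514]
  [   0.5405     1.9820     1.0811]
  [   1.0811     0.6306     2.1622]
x = (I − A)⁻¹ d = adj(I−A)·d / det(I−A), with det(I−A) = 0.1665:
  x_1 = (0.3900·30 + 0.1350·85 + 0.2250·115) / 0.1665 = 49.05 / 0.1665 ≈ 294.595
  x_2 = (0.0900·30 + 0.3300·85 + 0.1800·115) / 0.1665 = 51.45 / 0.1665 ≈ 309.009
  x_3 = (0.1800·30 + 0.1050·85 + 0.3600·115) / 0.1665 = 55.725 / 0.1665 ≈ 334.685

x_1 = 294.595, x_2 = 309.009, x_3 = 334.685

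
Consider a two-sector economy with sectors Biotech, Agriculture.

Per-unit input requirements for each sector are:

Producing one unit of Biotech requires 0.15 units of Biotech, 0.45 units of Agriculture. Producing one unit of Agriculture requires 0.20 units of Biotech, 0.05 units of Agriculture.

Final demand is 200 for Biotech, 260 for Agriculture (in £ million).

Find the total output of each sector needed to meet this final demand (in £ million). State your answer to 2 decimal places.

I − A =
  [   0.85    -0.20]
  [  -0.45     0.95]
det(I−A) = (0.85)(0.95) − (-0.20)(-0.45) = 0.7175
adj(I−A) = [[0.95, 0.20], [0.45, 0.85]]
(I − A)⁻¹ = adj(I−A) / det(I−A) ≈
  [   1.3240     0.2787]
  [   0.6272     1.1847]
x = (I − A)⁻¹ d = adj(I−A)·d / det(I−A), with det(I−A) = 0.7175:
  x_1 = (0.95·200 + 0.20·260) / 0.7175 = 242.00 / 0.7175 ≈ 337.28
  x_2 = (0.45·200 + 0.85·260) / 0.7175 = 311.00 / 0.7175 ≈ 433.45

x_1 = 337.28, x_2 = 433.45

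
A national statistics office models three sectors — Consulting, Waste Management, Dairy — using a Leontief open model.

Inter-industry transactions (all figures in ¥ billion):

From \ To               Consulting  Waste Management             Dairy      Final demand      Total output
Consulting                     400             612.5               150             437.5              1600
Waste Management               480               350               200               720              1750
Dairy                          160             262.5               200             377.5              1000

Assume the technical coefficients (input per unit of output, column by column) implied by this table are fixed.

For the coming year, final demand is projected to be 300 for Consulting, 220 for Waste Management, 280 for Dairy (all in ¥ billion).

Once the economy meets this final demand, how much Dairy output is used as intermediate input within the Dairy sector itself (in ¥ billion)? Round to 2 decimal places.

z_DD = 119.94

Technical coefficients a_ij = z_ij / X_j:
  a_CC = 400/1600 = 0.25, a_WC = 480/1600 = 0.30, a_DC = 160/1600 = 0.10
  a_CW = 612.5/1750 = 0.35, a_WW = 350/1750 = 0.20, a_DW = 262.5/1750 = 0.15
  a_CD = 150/1000 = 0.15, a_WD = 200/1000 = 0.20, a_DD = 200/1000 = 0.20
I − A =
  [   0.75    -0.35    -0.15]
  [  -0.30     0.80    -0.20]
  [  -0.10    -0.15     0.80]
Cofactors of I−A, C_ij = (−1)^(i+j)·(minor ij) (rows/columns in the sector order above):
  C_11 = (0.80)(0.80) − (-0.20)(-0.15) = 0.6100
  C_12 = −[(-0.30)(0.80) − (-0.20)(-0.10)] = 0.2600
  C_13 = (-0.30)(-0.15) − (0.80)(-0.10) = 0.1250
  C_21 = −[(-0.35)(0.80) − (-0.15)(-0.15)] = 0.3025
  C_22 = (0.75)(0.80) − (-0.15)(-0.10) = 0.5850
  C_23 = −[(0.75)(-0.15) − (-0.35)(-0.10)] = 0.1475
  C_31 = (-0.35)(-0.20) − (-0.15)(0.80) = 0.1900
  C_32 = −[(0.75)(-0.20) − (-0.15)(-0.30)] = 0.1950
  C_33 = (0.75)(0.80) − (-0.35)(-0.30) = 0.4950
det(I−A) = Σ_j (I−A)_1j·C_1j = (0.75)(0.6100) + (-0.35)(0.2600) + (-0.15)(0.1250) = 0.34775
adj(I−A) = Cᵀ =
  [ 0.6100   0.3025   0.1900]
  [ 0.2600   0.5850   0.1950]
  [ 0.1250   0.1475   0.4950]
(I − A)⁻¹ = adj(I−A) / det(I−A) ≈
  [   1.7541     0.8699     0.5464]
  [   0.7477     1.6822     0.5607]
  [   0.3595     0.4242     1.4234]
First solve x = (I − A)⁻¹ d = adj(I−A)·d / det(I−A); in particular x_D = (0.1250·300 + 0.1475·220 + 0.4950·280) / 0.34775 = 208.55 / 0.34775 ≈ 599.7124.
Intermediate flow from D to D: z_DD = a_DD · x_D = 0.20 × 208.55 / 0.34775 = 41.71 / 0.34775 ≈ 119.94.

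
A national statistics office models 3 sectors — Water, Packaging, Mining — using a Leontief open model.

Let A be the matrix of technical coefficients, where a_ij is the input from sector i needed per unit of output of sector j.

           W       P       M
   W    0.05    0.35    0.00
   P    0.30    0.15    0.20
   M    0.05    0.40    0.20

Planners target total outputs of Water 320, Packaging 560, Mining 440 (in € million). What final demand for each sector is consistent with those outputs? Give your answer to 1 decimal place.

I − A =
  [   0.95    -0.35     0.00]
  [  -0.30     0.85    -0.20]
  [  -0.05    -0.40     0.80]
d = (I − A) x:
  d_W = (+0.95)·320 + (-0.35)·560 + (+0.00)·440 = 108.0
  d_P = (-0.30)·320 + (+0.85)·560 + (-0.20)·440 = 292.0
  d_M = (-0.05)·320 + (-0.40)·560 + (+0.80)·440 = 112.0

d_W = 108.0, d_P = 292.0, d_M = 112.0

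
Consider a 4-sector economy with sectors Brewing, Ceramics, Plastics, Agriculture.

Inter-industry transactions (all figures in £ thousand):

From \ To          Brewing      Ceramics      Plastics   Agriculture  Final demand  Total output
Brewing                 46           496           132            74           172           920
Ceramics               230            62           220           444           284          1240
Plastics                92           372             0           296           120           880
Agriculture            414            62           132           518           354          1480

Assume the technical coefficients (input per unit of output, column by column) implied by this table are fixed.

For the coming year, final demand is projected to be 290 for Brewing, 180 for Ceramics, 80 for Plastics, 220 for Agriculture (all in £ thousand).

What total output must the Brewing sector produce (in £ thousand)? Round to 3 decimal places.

Technical coefficients a_ij = z_ij / X_j:
  a_BB = 46/920 = 0.05, a_CB = 230/920 = 0.25, a_PB = 92/920 = 0.10, a_AB = 414/920 = 0.45
  a_BC = 496/1240 = 0.40, a_CC = 62/1240 = 0.05, a_PC = 372/1240 = 0.30, a_AC = 62/1240 = 0.05
  a_BP = 132/880 = 0.15, a_CP = 220/880 = 0.25, a_PP = 0/880 = 0.00, a_AP = 132/880 = 0.15
  a_BA = 74/1480 = 0.05, a_CA = 444/1480 = 0.30, a_PA = 296/1480 = 0.20, a_AA = 518/1480 = 0.35
I − A =
  [   0.95    -0.40    -0.15    -0.05]
  [  -0.25     0.95    -0.25    -0.30]
  [  -0.10    -0.30     1.00    -0.20]
  [  -0.45    -0.05    -0.15     0.65]
Compute the cofactors C_ij = (−1)^(i+j)·(3×3 minor ij) of I−A; the adjugate is their transpose:
adj(I−A) = Cᵀ =
  [ 0.509250   0.283500   0.181125   0.225750]
  [ 0.333250   0.542500   0.238000   0.349250]
  [ 0.237500   0.250250   0.431375   0.266500]
  [ 0.433000   0.295750   0.243250   0.695750]
det(I−A) = Σ_j (I−A)_1j·C_1j = (0.95)(0.509250) + (-0.40)(0.333250) + (-0.15)(0.237500) + (-0.05)(0.433000) = 0.2932125
(I − A)⁻¹ = adj(I−A) / det(I−A) ≈
  [   1.7368     0.9669     0.6177     0.7699]
  [   1.1365     1.8502     0.8117     1.1911]
  [   0.8100     0.8535     1.4712     0.9089]
  [   1.4767     1.0087     0.8296     2.3729]
x = (I − A)⁻¹ d = adj(I−A)·d / det(I−A), with det(I−A) = 0.2932125:
  x_B = (0.509250·290 + 0.283500·180 + 0.181125·80 + 0.225750·220) / 0.2932125 = 262.8675 / 0.2932125 ≈ 896.509
  x_C = (0.333250·290 + 0.542500·180 + 0.238000·80 + 0.349250·220) / 0.2932125 = 290.1675 / 0.2932125 ≈ 989.615
  x_P = (0.237500·290 + 0.250250·180 + 0.431375·80 + 0.266500·220) / 0.2932125 = 207.06 / 0.2932125 ≈ 706.177
  x_A = (0.433000·290 + 0.295750·180 + 0.243250·80 + 0.695750·220) / 0.2932125 = 351.33 / 0.2932125 ≈ 1198.209

x_B = 896.509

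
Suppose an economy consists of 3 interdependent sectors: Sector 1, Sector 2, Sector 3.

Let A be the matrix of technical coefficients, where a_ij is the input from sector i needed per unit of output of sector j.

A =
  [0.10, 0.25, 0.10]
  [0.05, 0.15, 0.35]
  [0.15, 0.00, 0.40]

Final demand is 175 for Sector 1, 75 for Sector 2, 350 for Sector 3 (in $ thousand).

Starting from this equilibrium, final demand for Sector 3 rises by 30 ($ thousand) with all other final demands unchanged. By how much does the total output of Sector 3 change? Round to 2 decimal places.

I − A =
  [   0.90    -0.25    -0.10]
  [  -0.05     0.85    -0.35]
  [  -0.15     0.00     0.60]
Cofactors of I−A, C_ij = (−1)^(i+j)·(minor ij) (rows/columns in the sector order above):
  C_11 = (0.85)(0.60) − (-0.35)(0.00) = 0.5100
  C_12 = −[(-0.05)(0.60) − (-0.35)(-0.15)] = 0.0825
  C_13 = (-0.05)(0.00) − (0.85)(-0.15) = 0.1275
  C_21 = −[(-0.25)(0.60) − (-0.10)(0.00)] = 0.1500
  C_22 = (0.90)(0.60) − (-0.10)(-0.15) = 0.5250
  C_23 = −[(0.90)(0.00) − (-0.25)(-0.15)] = 0.0375
  C_31 = (-0.25)(-0.35) − (-0.10)(0.85) = 0.1725
  C_32 = −[(0.90)(-0.35) − (-0.10)(-0.05)] = 0.3200
  C_33 = (0.90)(0.85) − (-0.25)(-0.05) = 0.7525
det(I−A) = Σ_j (I−A)_1j·C_1j = (0.90)(0.5100) + (-0.25)(0.0825) + (-0.10)(0.1275) = 0.425625
adj(I−A) = Cᵀ =
  [ 0.5100   0.1500   0.1725]
  [ 0.0825   0.5250   0.3200]
  [ 0.1275   0.0375   0.7525]
(I − A)⁻¹ = adj(I−A) / det(I−A) ≈
  [   1.1982     0.3524     0.4053]
  [   0.1938     1.2335     0.7518]
  [   0.2996     0.0881     1.7680]
Δx = (I − A)⁻¹ Δd with Δd having +30 in the Sector 3 component and 0 elsewhere.
So Δx_3 = L_33 · (+30), where L_33 = adj(I−A)_33 / det(I−A) = 0.7525 / 0.425625.
Δx_3 = 0.7525 × (+30) / 0.425625 = 22.575 / 0.425625 ≈ 53.04.

Δx_3 = 53.04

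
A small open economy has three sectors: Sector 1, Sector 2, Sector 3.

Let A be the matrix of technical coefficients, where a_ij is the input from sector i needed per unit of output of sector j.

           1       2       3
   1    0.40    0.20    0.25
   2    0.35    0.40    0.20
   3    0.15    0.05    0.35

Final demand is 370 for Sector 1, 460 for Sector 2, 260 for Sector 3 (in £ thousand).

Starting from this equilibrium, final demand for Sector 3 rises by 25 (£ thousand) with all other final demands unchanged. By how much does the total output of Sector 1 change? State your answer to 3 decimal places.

I − A =
  [   0.60    -0.20    -0.25]
  [  -0.35     0.60    -0.20]
  [  -0.15    -0.05     0.65]
Cofactors of I−A, C_ij = (−1)^(i+j)·(minor ij) (rows/columns in the sector order above):
  C_11 = (0.60)(0.65) − (-0.20)(-0.05) = 0.3800
  C_12 = −[(-0.35)(0.65) − (-0.20)(-0.15)] = 0.2575
  C_13 = (-0.35)(-0.05) − (0.60)(-0.15) = 0.1075
  C_21 = −[(-0.20)(0.65) − (-0.25)(-0.05)] = 0.1425
  C_22 = (0.60)(0.65) − (-0.25)(-0.15) = 0.3525
  C_23 = −[(0.60)(-0.05) − (-0.20)(-0.15)] = 0.0600
  C_31 = (-0.20)(-0.20) − (-0.25)(0.60) = 0.1900
  C_32 = −[(0.60)(-0.20) − (-0.25)(-0.35)] = 0.2075
  C_33 = (0.60)(0.60) − (-0.20)(-0.35) = 0.2900
det(I−A) = Σ_j (I−A)_1j·C_1j = (0.60)(0.3800) + (-0.20)(0.2575) + (-0.25)(0.1075) = 0.149625
adj(I−A) = Cᵀ =
  [ 0.3800   0.1425   0.1900]
  [ 0.2575   0.3525   0.2075]
  [ 0.1075   0.0600   0.2900]
(I − A)⁻¹ = adj(I−A) / det(I−A) ≈
  [   2.5397     0.9524     1.2698]
  [   1.7210     2.3559     1.3868]
  [   0.7185     0.4010     1.9382]
Δx = (I − A)⁻¹ Δd with Δd having +25 in the Sector 3 component and 0 elsewhere.
So Δx_1 = L_13 · (+25), where L_13 = adj(I−A)_13 / det(I−A) = 0.1900 / 0.149625.
Δx_1 = 0.1900 × (+25) / 0.149625 = 4.75 / 0.149625 ≈ 31.746.

Δx_1 = 31.746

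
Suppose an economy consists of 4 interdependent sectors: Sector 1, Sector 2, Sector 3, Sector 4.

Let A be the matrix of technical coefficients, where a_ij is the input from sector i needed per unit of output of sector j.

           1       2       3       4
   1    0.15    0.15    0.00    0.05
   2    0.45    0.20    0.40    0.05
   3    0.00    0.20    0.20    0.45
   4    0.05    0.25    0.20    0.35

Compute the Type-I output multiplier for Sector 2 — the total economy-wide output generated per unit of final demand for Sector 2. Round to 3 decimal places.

I − A =
  [   0.85    -0.15     0.00    -0.05]
  [  -0.45     0.80    -0.40    -0.05]
  [   0.00    -0.20     0.80    -0.45]
  [  -0.05    -0.25    -0.20     0.65]
Compute the cofactors C_ij = (−1)^(i+j)·(3×3 minor ij) of I−A; the adjugate is their transpose:
adj(I−A) = Cᵀ =
  [ 0.235000   0.076500   0.053500   0.061000]
  [ 0.204500   0.363500   0.233000   0.205000]
  [ 0.127625   0.209000   0.379500   0.288625]
  [ 0.136000   0.210000   0.210500   0.422000]
det(I−A) = Σ_j (I−A)_1j·C_1j = (0.85)(0.235000) + (-0.15)(0.204500) + (0.00)(0.127625) + (-0.05)(0.136000) = 0.162275
(I − A)⁻¹ = adj(I−A) / det(I−A) ≈
  [   1.4482     0.4714     0.3297     0.3759]
  [   1.2602     2.2400     1.4358     1.2633]
  [   0.7865     1.2879     2.3386     1.7786]
  [   0.8381     1.2941     1.2972     2.6005]
The output multiplier for sector j is the column-j sum of the Leontief inverse (I − A)⁻¹ = adj(I−A) / det(I−A).
Column 2 of adj(I−A): (0.076500, 0.363500, 0.209000, 0.210000); det(I−A) = 0.162275.
m_2 = (0.076500 + 0.363500 + 0.209000 + 0.210000) / 0.162275 = 0.859 / 0.162275 ≈ 5.293.

m_2 = 5.293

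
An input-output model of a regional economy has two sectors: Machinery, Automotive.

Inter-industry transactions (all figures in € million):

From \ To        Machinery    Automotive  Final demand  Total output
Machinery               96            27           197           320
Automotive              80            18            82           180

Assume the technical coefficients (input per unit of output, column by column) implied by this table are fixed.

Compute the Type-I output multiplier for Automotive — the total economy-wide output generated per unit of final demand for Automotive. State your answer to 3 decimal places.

m_A = 1.435

Technical coefficients a_ij = z_ij / X_j:
  a_MM = 96/320 = 0.30, a_AM = 80/320 = 0.25
  a_MA = 27/180 = 0.15, a_AA = 18/180 = 0.10
I − A =
  [   0.70    -0.15]
  [  -0.25     0.90]
det(I−A) = (0.70)(0.90) − (-0.15)(-0.25) = 0.5925
adj(I−A) = [[0.90, 0.15], [0.25, 0.70]]
(I − A)⁻¹ = adj(I−A) / det(I−A) ≈
  [   1.5190     0.2532]
  [   0.4219     1.1814]
The output multiplier for sector j is the column-j sum of the Leontief inverse (I − A)⁻¹ = adj(I−A) / det(I−A).
Column A of adj(I−A): (0.15, 0.70); det(I−A) = 0.5925.
m_A = (0.15 + 0.70) / 0.5925 = 0.85 / 0.5925 ≈ 1.435.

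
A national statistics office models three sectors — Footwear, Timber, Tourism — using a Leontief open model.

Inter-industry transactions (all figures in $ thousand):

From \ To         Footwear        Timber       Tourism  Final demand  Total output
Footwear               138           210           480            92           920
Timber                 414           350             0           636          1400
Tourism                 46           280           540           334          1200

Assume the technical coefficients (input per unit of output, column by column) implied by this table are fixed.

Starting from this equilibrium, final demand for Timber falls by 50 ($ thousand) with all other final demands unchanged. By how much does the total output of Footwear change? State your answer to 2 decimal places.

Δx_1 = -30.95

Technical coefficients a_ij = z_ij / X_j:
  a_11 = 138/920 = 0.15, a_21 = 414/920 = 0.45, a_31 = 46/920 = 0.05
  a_12 = 210/1400 = 0.15, a_22 = 350/1400 = 0.25, a_32 = 280/1400 = 0.20
  a_13 = 480/1200 = 0.40, a_23 = 0/1200 = 0.00, a_33 = 540/1200 = 0.45
I − A =
  [   0.85    -0.15    -0.40]
  [  -0.45     0.75     0.00]
  [  -0.05    -0.20     0.55]
Cofactors of I−A, C_ij = (−1)^(i+j)·(minor ij) (rows/columns in the sector order above):
  C_11 = (0.75)(0.55) − (0.00)(-0.20) = 0.4125
  C_12 = −[(-0.45)(0.55) − (0.00)(-0.05)] = 0.2475
  C_13 = (-0.45)(-0.20) − (0.75)(-0.05) = 0.1275
  C_21 = −[(-0.15)(0.55) − (-0.40)(-0.20)] = 0.1625
  C_22 = (0.85)(0.55) − (-0.40)(-0.05) = 0.4475
  C_23 = −[(0.85)(-0.20) − (-0.15)(-0.05)] = 0.1775
  C_31 = (-0.15)(0.00) − (-0.40)(0.75) = 0.3000
  C_32 = −[(0.85)(0.00) − (-0.40)(-0.45)] = 0.1800
  C_33 = (0.85)(0.75) − (-0.15)(-0.45) = 0.5700
det(I−A) = Σ_j (I−A)_1j·C_1j = (0.85)(0.4125) + (-0.15)(0.2475) + (-0.40)(0.1275) = 0.2625
adj(I−A) = Cᵀ =
  [ 0.4125   0.1625   0.3000]
  [ 0.2475   0.4475   0.1800]
  [ 0.1275   0.1775   0.5700]
(I − A)⁻¹ = adj(I−A) / det(I−A) ≈
  [   1.5714     0.6190     1.1429]
  [   0.9429     1.7048     0.6857]
  [   0.4857     0.6762     2.1714]
Δx = (I − A)⁻¹ Δd with Δd having -50 in the Timber component and 0 elsewhere.
So Δx_1 = L_12 · (-50), where L_12 = adj(I−A)_12 / det(I−A) = 0.1625 / 0.2625.
Δx_1 = 0.1625 × (-50) / 0.2625 = -8.125 / 0.2625 ≈ -30.95.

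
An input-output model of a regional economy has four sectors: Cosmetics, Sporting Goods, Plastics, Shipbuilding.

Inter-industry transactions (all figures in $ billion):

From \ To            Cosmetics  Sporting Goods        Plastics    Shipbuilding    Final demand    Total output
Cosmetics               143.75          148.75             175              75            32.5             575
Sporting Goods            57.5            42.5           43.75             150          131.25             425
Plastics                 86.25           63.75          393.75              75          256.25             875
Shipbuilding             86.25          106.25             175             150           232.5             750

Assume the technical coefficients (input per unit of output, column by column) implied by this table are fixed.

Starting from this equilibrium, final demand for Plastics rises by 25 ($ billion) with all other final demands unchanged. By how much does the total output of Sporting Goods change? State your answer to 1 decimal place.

Technical coefficients a_ij = z_ij / X_j:
  a_11 = 143.75/575 = 0.25, a_21 = 57.5/575 = 0.10, a_31 = 86.25/575 = 0.15, a_41 = 86.25/575 = 0.15
  a_12 = 148.75/425 = 0.35, a_22 = 42.5/425 = 0.10, a_32 = 63.75/425 = 0.15, a_42 = 106.25/425 = 0.25
  a_13 = 175/875 = 0.20, a_23 = 43.75/875 = 0.05, a_33 = 393.75/875 = 0.45, a_43 = 175/875 = 0.20
  a_14 = 75/750 = 0.10, a_24 = 150/750 = 0.20, a_34 = 75/750 = 0.10, a_44 = 150/750 = 0.20
I − A =
  [   0.75    -0.35    -0.20    -0.10]
  [  -0.10     0.90    -0.05    -0.20]
  [  -0.15    -0.15     0.55    -0.10]
  [  -0.15    -0.25    -0.20     0.80]
Compute the cofactors C_ij = (−1)^(i+j)·(3×3 minor ij) of I−A; the adjugate is their transpose:
adj(I−A) = Cᵀ =
  [ 0.33725   0.19275   0.18125   0.11300]
  [ 0.07125   0.27675   0.08325   0.08850]
  [ 0.13300   0.15750   0.44800   0.11200]
  [ 0.11875   0.16200   0.17200   0.31375]
det(I−A) = Σ_j (I−A)_1j·C_1j = (0.75)(0.33725) + (-0.35)(0.07125) + (-0.20)(0.13300) + (-0.10)(0.11875) = 0.189525
(I − A)⁻¹ = adj(I−A) / det(I−A) ≈
  [   1.7794     1.0170     0.9563     0.5962]
  [   0.3759     1.4602     0.4393     0.4670]
  [   0.7018     0.8310     2.3638     0.5910]
  [   0.6266     0.8548     0.9075     1.6555]
Δx = (I − A)⁻¹ Δd with Δd having +25 in the Plastics component and 0 elsewhere.
So Δx_2 = L_23 · (+25), where L_23 = adj(I−A)_23 / det(I−A) = 0.08325 / 0.189525.
Δx_2 = 0.08325 × (+25) / 0.189525 = 2.08125 / 0.189525 ≈ 11.0.

Δx_2 = 11.0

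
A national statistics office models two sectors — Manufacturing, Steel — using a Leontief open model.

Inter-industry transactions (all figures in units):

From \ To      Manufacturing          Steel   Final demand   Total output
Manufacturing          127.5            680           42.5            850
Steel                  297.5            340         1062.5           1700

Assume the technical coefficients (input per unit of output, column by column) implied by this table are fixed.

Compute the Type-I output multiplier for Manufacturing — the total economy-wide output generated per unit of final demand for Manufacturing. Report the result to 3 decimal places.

m_1 = 2.130

Technical coefficients a_ij = z_ij / X_j:
  a_11 = 127.5/850 = 0.15, a_21 = 297.5/850 = 0.35
  a_12 = 680/1700 = 0.40, a_22 = 340/1700 = 0.20
I − A =
  [   0.85    -0.40]
  [  -0.35     0.80]
det(I−A) = (0.85)(0.80) − (-0.40)(-0.35) = 0.5400
adj(I−A) = [[0.80, 0.40], [0.35, 0.85]]
(I − A)⁻¹ = adj(I−A) / det(I−A) ≈
  [   1.4815     0.7407]
  [   0.6481     1.5741]
The output multiplier for sector j is the column-j sum of the Leontief inverse (I − A)⁻¹ = adj(I−A) / det(I−A).
Column 1 of adj(I−A): (0.80, 0.35); det(I−A) = 0.5400.
m_1 = (0.80 + 0.35) / 0.5400 = 1.15 / 0.5400 ≈ 2.130.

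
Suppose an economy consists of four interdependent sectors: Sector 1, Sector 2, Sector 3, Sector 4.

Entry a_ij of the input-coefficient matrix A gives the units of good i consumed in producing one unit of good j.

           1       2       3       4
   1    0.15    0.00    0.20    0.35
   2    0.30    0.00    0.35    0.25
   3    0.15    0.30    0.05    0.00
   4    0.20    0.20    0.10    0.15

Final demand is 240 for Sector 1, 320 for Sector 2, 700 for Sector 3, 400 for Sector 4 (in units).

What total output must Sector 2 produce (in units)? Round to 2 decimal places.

x_2 = 1439.64

I − A =
  [   0.85     0.00    -0.20    -0.35]
  [  -0.30     1.00    -0.35    -0.25]
  [  -0.15    -0.30     0.95     0.00]
  [  -0.20    -0.20    -0.10     0.85]
Compute the cofactors C_ij = (−1)^(i+j)·(3×3 minor ij) of I−A; the adjugate is their transpose:
adj(I−A) = Cᵀ =
  [ 0.663250   0.128000   0.219500   0.310750]
  [ 0.338125   0.589125   0.321125   0.312500]
  [ 0.211500   0.206250   0.589000   0.147750]
  [ 0.260500   0.193000   0.196500   0.670250]
det(I−A) = Σ_j (I−A)_1j·C_1j = (0.85)(0.663250) + (0.00)(0.338125) + (-0.20)(0.211500) + (-0.35)(0.260500) = 0.4302875
(I − A)⁻¹ = adj(I−A) / det(I−A) ≈
  [   1.5414     0.2975     0.5101     0.7222]
  [   0.7858     1.3691     0.7463     0.7263]
  [   0.4915     0.4793     1.3689     0.3434]
  [   0.6054     0.4485     0.4567     1.5577]
x = (I − A)⁻¹ d = adj(I−A)·d / det(I−A), with det(I−A) = 0.4302875:
  x_1 = (0.663250·240 + 0.128000·320 + 0.219500·700 + 0.310750·400) / 0.4302875 = 478.09 / 0.4302875 ≈ 1111.09
  x_2 = (0.338125·240 + 0.589125·320 + 0.321125·700 + 0.312500·400) / 0.4302875 = 619.4575 / 0.4302875 ≈ 1439.64
  x_3 = (0.211500·240 + 0.206250·320 + 0.589000·700 + 0.147750·400) / 0.4302875 = 588.16 / 0.4302875 ≈ 1366.90
  x_4 = (0.260500·240 + 0.193000·320 + 0.196500·700 + 0.670250·400) / 0.4302875 = 529.93 / 0.4302875 ≈ 1231.57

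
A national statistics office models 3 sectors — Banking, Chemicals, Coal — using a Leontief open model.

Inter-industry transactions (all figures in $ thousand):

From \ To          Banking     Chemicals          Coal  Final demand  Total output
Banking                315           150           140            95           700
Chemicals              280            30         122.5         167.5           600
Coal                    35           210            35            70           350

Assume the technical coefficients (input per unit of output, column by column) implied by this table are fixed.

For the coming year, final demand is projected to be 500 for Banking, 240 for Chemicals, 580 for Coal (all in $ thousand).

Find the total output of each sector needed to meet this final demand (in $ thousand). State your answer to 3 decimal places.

Technical coefficients a_ij = z_ij / X_j:
  a_11 = 315/700 = 0.45, a_21 = 280/700 = 0.40, a_31 = 35/700 = 0.05
  a_12 = 150/600 = 0.25, a_22 = 30/600 = 0.05, a_32 = 210/600 = 0.35
  a_13 = 140/350 = 0.40, a_23 = 122.5/350 = 0.35, a_33 = 35/350 = 0.10
I − A =
  [   0.55    -0.25    -0.40]
  [  -0.40     0.95    -0.35]
  [  -0.05    -0.35     0.90]
Cofactors of I−A, C_ij = (−1)^(i+j)·(minor ij) (rows/columns in the sector order above):
  C_11 = (0.95)(0.90) − (-0.35)(-0.35) = 0.7325
  C_12 = −[(-0.40)(0.90) − (-0.35)(-0.05)] = 0.3775
  C_13 = (-0.40)(-0.35) − (0.95)(-0.05) = 0.1875
  C_21 = −[(-0.25)(0.90) − (-0.40)(-0.35)] = 0.3650
  C_22 = (0.55)(0.90) − (-0.40)(-0.05) = 0.4750
  C_23 = −[(0.55)(-0.35) − (-0.25)(-0.05)] = 0.2050
  C_31 = (-0.25)(-0.35) − (-0.40)(0.95) = 0.4675
  C_32 = −[(0.55)(-0.35) − (-0.40)(-0.40)] = 0.3525
  C_33 = (0.55)(0.95) − (-0.25)(-0.40) = 0.4225
det(I−A) = Σ_j (I−A)_1j·C_1j = (0.55)(0.7325) + (-0.25)(0.3775) + (-0.40)(0.1875) = 0.2335
adj(I−A) = Cᵀ =
  [ 0.7325   0.3650   0.4675]
  [ 0.3775   0.4750   0.3525]
  [ 0.1875   0.2050   0.4225]
(I − A)⁻¹ = adj(I−A) / det(I−A) ≈
  [   3.1370     1.5632     2.0021]
  [   1.6167     2.0343     1.5096]
  [   0.8030     0.8779     1.8094]
x = (I − A)⁻¹ d = adj(I−A)·d / det(I−A), with det(I−A) = 0.2335:
  x_1 = (0.7325·500 + 0.3650·240 + 0.4675·580) / 0.2335 = 725.00 / 0.2335 ≈ 3104.925
  x_2 = (0.3775·500 + 0.4750·240 + 0.3525·580) / 0.2335 = 507.20 / 0.2335 ≈ 2172.163
  x_3 = (0.1875·500 + 0.2050·240 + 0.4225·580) / 0.2335 = 388.00 / 0.2335 ≈ 1661.670

x_1 = 3104.925, x_2 = 2172.163, x_3 = 1661.670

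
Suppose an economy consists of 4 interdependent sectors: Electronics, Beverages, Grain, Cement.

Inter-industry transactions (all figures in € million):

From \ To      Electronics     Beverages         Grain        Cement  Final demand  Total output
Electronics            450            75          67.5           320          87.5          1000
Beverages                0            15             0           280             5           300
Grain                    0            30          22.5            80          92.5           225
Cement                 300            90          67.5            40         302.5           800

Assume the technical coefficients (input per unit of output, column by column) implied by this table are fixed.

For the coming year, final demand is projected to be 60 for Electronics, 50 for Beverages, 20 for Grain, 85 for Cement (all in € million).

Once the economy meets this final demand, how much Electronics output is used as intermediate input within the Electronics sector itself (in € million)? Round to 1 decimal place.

z_EE = 201.8

Technical coefficients a_ij = z_ij / X_j:
  a_EE = 450/1000 = 0.45, a_BE = 0/1000 = 0.00, a_GE = 0/1000 = 0.00, a_CE = 300/1000 = 0.30
  a_EB = 75/300 = 0.25, a_BB = 15/300 = 0.05, a_GB = 30/300 = 0.10, a_CB = 90/300 = 0.30
  a_EG = 67.5/225 = 0.30, a_BG = 0/225 = 0.00, a_GG = 22.5/225 = 0.10, a_CG = 67.5/225 = 0.30
  a_EC = 320/800 = 0.40, a_BC = 280/800 = 0.35, a_GC = 80/800 = 0.10, a_CC = 40/800 = 0.05
I − A =
  [   0.55    -0.25    -0.30    -0.40]
  [   0.00     0.95     0.00    -0.35]
  [   0.00    -0.10     0.90    -0.10]
  [  -0.30    -0.30    -0.30     0.95]
Compute the cofactors C_ij = (−1)^(i+j)·(3×3 minor ij) of I−A; the adjugate is their transpose:
adj(I−A) = Cᵀ =
  [ 0.678750   0.363750   0.379500   0.459750]
  [ 0.094500   0.336750   0.089250   0.173250]
  [ 0.039000   0.064250   0.298375   0.071500]
  [ 0.256500   0.241500   0.242250   0.470250]
det(I−A) = Σ_j (I−A)_1j·C_1j = (0.55)(0.678750) + (-0.25)(0.094500) + (-0.30)(0.039000) + (-0.40)(0.256500) = 0.2353875
(I − A)⁻¹ = adj(I−A) / det(I−A) ≈
  [   2.8835     1.5453     1.6122     1.9532]
  [   0.4015     1.4306     0.3792     0.7360]
  [   0.1657     0.2730     1.2676     0.3038]
  [   1.0897     1.0260     1.0292     1.9978]
First solve x = (I − A)⁻¹ d = adj(I−A)·d / det(I−A); in particular x_E = (0.678750·60 + 0.363750·50 + 0.379500·20 + 0.459750·85) / 0.2353875 = 105.58125 / 0.2353875 ≈ 448.542.
Intermediate flow from E to E: z_EE = a_EE · x_E = 0.45 × 105.58125 / 0.2353875 = 47.5115625 / 0.2353875 ≈ 201.8.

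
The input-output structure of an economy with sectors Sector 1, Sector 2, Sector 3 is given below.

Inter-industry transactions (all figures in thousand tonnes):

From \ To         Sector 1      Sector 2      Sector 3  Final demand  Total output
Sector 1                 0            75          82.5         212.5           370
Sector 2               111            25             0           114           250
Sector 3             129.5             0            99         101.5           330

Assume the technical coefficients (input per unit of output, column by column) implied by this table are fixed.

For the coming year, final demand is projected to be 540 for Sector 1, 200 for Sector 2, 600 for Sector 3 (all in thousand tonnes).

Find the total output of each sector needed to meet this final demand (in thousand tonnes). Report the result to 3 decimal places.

Technical coefficients a_ij = z_ij / X_j:
  a_11 = 0/370 = 0.00, a_21 = 111/370 = 0.30, a_31 = 129.5/370 = 0.35
  a_12 = 75/250 = 0.30, a_22 = 25/250 = 0.10, a_32 = 0/250 = 0.00
  a_13 = 82.5/330 = 0.25, a_23 = 0/330 = 0.00, a_33 = 99/330 = 0.30
I − A =
  [   1.00    -0.30    -0.25]
  [  -0.30     0.90     0.00]
  [  -0.35     0.00     0.70]
Cofactors of I−A, C_ij = (−1)^(i+j)·(minor ij) (rows/columns in the sector order above):
  C_11 = (0.90)(0.70) − (0.00)(0.00) = 0.6300
  C_12 = −[(-0.30)(0.70) − (0.00)(-0.35)] = 0.2100
  C_13 = (-0.30)(0.00) − (0.90)(-0.35) = 0.3150
  C_21 = −[(-0.30)(0.70) − (-0.25)(0.00)] = 0.2100
  C_22 = (1.00)(0.70) − (-0.25)(-0.35) = 0.6125
  C_23 = −[(1.00)(0.00) − (-0.30)(-0.35)] = 0.1050
  C_31 = (-0.30)(0.00) − (-0.25)(0.90) = 0.2250
  C_32 = −[(1.00)(0.00) − (-0.25)(-0.30)] = 0.0750
  C_33 = (1.00)(0.90) − (-0.30)(-0.30) = 0.8100
det(I−A) = Σ_j (I−A)_1j·C_1j = (1.00)(0.6300) + (-0.30)(0.2100) + (-0.25)(0.3150) = 0.48825
adj(I−A) = Cᵀ =
  [ 0.6300   0.2100   0.2250]
  [ 0.2100   0.6125   0.0750]
  [ 0.3150   0.1050   0.8100]
(I − A)⁻¹ = adj(I−A) / det(I−A) ≈
  [   1.2903     0.4301     0.4608]
  [   0.4301     1.2545     0.1536]
  [   0.6452     0.2151     1.6590]
x = (I − A)⁻¹ d = adj(I−A)·d / det(I−A), with det(I−A) = 0.48825:
  x_1 = (0.6300·540 + 0.2100·200 + 0.2250·600) / 0.48825 = 517.20 / 0.48825 ≈ 1059.293
  x_2 = (0.2100·540 + 0.6125·200 + 0.0750·600) / 0.48825 = 280.90 / 0.48825 ≈ 575.320
  x_3 = (0.3150·540 + 0.1050·200 + 0.8100·600) / 0.48825 = 677.10 / 0.48825 ≈ 1386.790

x_1 = 1059.293, x_2 = 575.320, x_3 = 1386.790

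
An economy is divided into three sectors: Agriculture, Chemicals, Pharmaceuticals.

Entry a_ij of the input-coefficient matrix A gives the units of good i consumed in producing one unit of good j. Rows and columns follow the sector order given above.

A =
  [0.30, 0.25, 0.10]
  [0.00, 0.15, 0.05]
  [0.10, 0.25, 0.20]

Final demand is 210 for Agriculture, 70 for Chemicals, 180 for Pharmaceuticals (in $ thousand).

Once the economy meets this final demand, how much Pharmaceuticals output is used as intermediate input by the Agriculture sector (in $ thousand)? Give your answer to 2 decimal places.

I − A =
  [   0.70    -0.25    -0.10]
  [   0.00     0.85    -0.05]
  [  -0.10    -0.25     0.80]
Cofactors of I−A, C_ij = (−1)^(i+j)·(minor ij) (rows/columns in the sector order above):
  C_11 = (0.85)(0.80) − (-0.05)(-0.25) = 0.6675
  C_12 = −[(0.00)(0.80) − (-0.05)(-0.10)] = 0.0050
  C_13 = (0.00)(-0.25) − (0.85)(-0.10) = 0.0850
  C_21 = −[(-0.25)(0.80) − (-0.10)(-0.25)] = 0.2250
  C_22 = (0.70)(0.80) − (-0.10)(-0.10) = 0.5500
  C_23 = −[(0.70)(-0.25) − (-0.25)(-0.10)] = 0.2000
  C_31 = (-0.25)(-0.05) − (-0.10)(0.85) = 0.0975
  C_32 = −[(0.70)(-0.05) − (-0.10)(0.00)] = 0.0350
  C_33 = (0.70)(0.85) − (-0.25)(0.00) = 0.5950
det(I−A) = Σ_j (I−A)_1j·C_1j = (0.70)(0.6675) + (-0.25)(0.0050) + (-0.10)(0.0850) = 0.4575
adj(I−A) = Cᵀ =
  [ 0.6675   0.2250   0.0975]
  [ 0.0050   0.5500   0.0350]
  [ 0.0850   0.2000   0.5950]
(I − A)⁻¹ = adj(I−A) / det(I−A) ≈
  [   1.4590     0.4918     0.2131]
  [   0.0109     1.2022     0.0765]
  [   0.1858     0.4372     1.3005]
First solve x = (I − A)⁻¹ d = adj(I−A)·d / det(I−A); in particular x_1 = (0.6675·210 + 0.2250·70 + 0.0975·180) / 0.4575 = 173.475 / 0.4575 ≈ 379.1803.
Intermediate flow from 3 to 1: z_31 = a_31 · x_1 = 0.10 × 173.475 / 0.4575 = 17.3475 / 0.4575 ≈ 37.92.

z_31 = 37.92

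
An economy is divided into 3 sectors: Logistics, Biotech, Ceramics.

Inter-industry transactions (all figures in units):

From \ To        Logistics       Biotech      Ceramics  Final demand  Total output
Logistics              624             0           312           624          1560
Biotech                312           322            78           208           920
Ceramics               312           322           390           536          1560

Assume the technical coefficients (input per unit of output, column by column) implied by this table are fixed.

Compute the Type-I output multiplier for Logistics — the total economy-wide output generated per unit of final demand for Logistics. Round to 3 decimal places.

Technical coefficients a_ij = z_ij / X_j:
  a_LL = 624/1560 = 0.40, a_BL = 312/1560 = 0.20, a_CL = 312/1560 = 0.20
  a_LB = 0/920 = 0.00, a_BB = 322/920 = 0.35, a_CB = 322/920 = 0.35
  a_LC = 312/1560 = 0.20, a_BC = 78/1560 = 0.05, a_CC = 390/1560 = 0.25
I − A =
  [   0.60     0.00    -0.20]
  [  -0.20     0.65    -0.05]
  [  -0.20    -0.35     0.75]
Cofactors of I−A, C_ij = (−1)^(i+j)·(minor ij) (rows/columns in the sector order above):
  C_11 = (0.65)(0.75) − (-0.05)(-0.35) = 0.4700
  C_12 = −[(-0.20)(0.75) − (-0.05)(-0.20)] = 0.1600
  C_13 = (-0.20)(-0.35) − (0.65)(-0.20) = 0.2000
  C_21 = −[(0.00)(0.75) − (-0.20)(-0.35)] = 0.0700
  C_22 = (0.60)(0.75) − (-0.20)(-0.20) = 0.4100
  C_23 = −[(0.60)(-0.35) − (0.00)(-0.20)] = 0.2100
  C_31 = (0.00)(-0.05) − (-0.20)(0.65) = 0.1300
  C_32 = −[(0.60)(-0.05) − (-0.20)(-0.20)] = 0.0700
  C_33 = (0.60)(0.65) − (0.00)(-0.20) = 0.3900
det(I−A) = Σ_j (I−A)_1j·C_1j = (0.60)(0.4700) + (0.00)(0.1600) + (-0.20)(0.2000) = 0.2420
adj(I−A) = Cᵀ =
  [ 0.4700   0.0700   0.1300]
  [ 0.1600   0.4100   0.0700]
  [ 0.2000   0.2100   0.3900]
(I − A)⁻¹ = adj(I−A) / det(I−A) ≈
  [   1.9421     0.2893     0.5372]
  [   0.6612     1.6942     0.2893]
  [   0.8264     0.8678     1.6116]
The output multiplier for sector j is the column-j sum of the Leontief inverse (I − A)⁻¹ = adj(I−A) / det(I−A).
Column L of adj(I−A): (0.4700, 0.1600, 0.2000); det(I−A) = 0.2420.
m_L = (0.4700 + 0.1600 + 0.2000) / 0.2420 = 0.83 / 0.2420 ≈ 3.430.

m_L = 3.430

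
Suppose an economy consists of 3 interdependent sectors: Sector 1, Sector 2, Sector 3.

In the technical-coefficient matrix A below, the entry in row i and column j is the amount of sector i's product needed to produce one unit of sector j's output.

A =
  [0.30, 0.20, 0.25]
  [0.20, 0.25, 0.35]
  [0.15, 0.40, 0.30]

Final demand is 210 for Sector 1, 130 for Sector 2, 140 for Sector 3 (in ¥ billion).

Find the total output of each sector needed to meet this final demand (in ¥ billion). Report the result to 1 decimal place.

I − A =
  [   0.70    -0.20    -0.25]
  [  -0.20     0.75    -0.35]
  [  -0.15    -0.40     0.70]
Cofactors of I−A, C_ij = (−1)^(i+j)·(minor ij) (rows/columns in the sector order above):
  C_11 = (0.75)(0.70) − (-0.35)(-0.40) = 0.3850
  C_12 = −[(-0.20)(0.70) − (-0.35)(-0.15)] = 0.1925
  C_13 = (-0.20)(-0.40) − (0.75)(-0.15) = 0.1925
  C_21 = −[(-0.20)(0.70) − (-0.25)(-0.40)] = 0.2400
  C_22 = (0.70)(0.70) − (-0.25)(-0.15) = 0.4525
  C_23 = −[(0.70)(-0.40) − (-0.20)(-0.15)] = 0.3100
  C_31 = (-0.20)(-0.35) − (-0.25)(0.75) = 0.2575
  C_32 = −[(0.70)(-0.35) − (-0.25)(-0.20)] = 0.2950
  C_33 = (0.70)(0.75) − (-0.20)(-0.20) = 0.4850
det(I−A) = Σ_j (I−A)_1j·C_1j = (0.70)(0.3850) + (-0.20)(0.1925) + (-0.25)(0.1925) = 0.182875
adj(I−A) = Cᵀ =
  [ 0.3850   0.2400   0.2575]
  [ 0.1925   0.4525   0.2950]
  [ 0.1925   0.3100   0.4850]
(I − A)⁻¹ = adj(I−A) / det(I−A) ≈
  [   2.1053     1.3124     1.4081]
  [   1.0526     2.4744     1.6131]
  [   1.0526     1.6951     2.6521]
x = (I − A)⁻¹ d = adj(I−A)·d / det(I−A), with det(I−A) = 0.182875:
  x_1 = (0.3850·210 + 0.2400·130 + 0.2575·140) / 0.182875 = 148.10 / 0.182875 ≈ 809.8
  x_2 = (0.1925·210 + 0.4525·130 + 0.2950·140) / 0.182875 = 140.55 / 0.182875 ≈ 768.6
  x_3 = (0.1925·210 + 0.3100·130 + 0.4850·140) / 0.182875 = 148.625 / 0.182875 ≈ 812.7

x_1 = 809.8, x_2 = 768.6, x_3 = 812.7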